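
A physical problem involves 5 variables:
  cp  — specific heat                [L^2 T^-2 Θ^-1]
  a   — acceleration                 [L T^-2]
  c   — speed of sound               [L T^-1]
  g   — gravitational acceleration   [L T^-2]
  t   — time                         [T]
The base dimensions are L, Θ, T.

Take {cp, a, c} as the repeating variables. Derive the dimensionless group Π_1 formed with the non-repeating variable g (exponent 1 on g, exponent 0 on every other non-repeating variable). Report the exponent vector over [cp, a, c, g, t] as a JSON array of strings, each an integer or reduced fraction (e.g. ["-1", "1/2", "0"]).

Dimensional matrix (L×Θ×T by cp×a×c×g×t):
  L: [ 2  1  1  1  0]
  Θ: [-1  0  0  0  0]
  T: [-2 -2 -1 -2  1]
Echelon form has 3 nonzero rows (pivots: cp,a,c)
Pivot set = {cp,a,c}, free = {g,t}
RREF:
  r0: [   1    0    0    0    0]
  r1: [   0    1    0    1   -1]
  r2: [   0    0    1    0    1]
Fix exponent of g at 1, t at 0; solve each RREF row for its pivot's exponent:
  r0: exp(cp) + (0)·1 = 0 ⇒ exp(cp) = 0
  r1: exp(a) + (1)·1 = 0 ⇒ exp(a) = -1
  r2: exp(c) + (0)·1 = 0 ⇒ exp(c) = 0
Π_1 = a^-1 · g

["0", "-1", "0", "1", "0"]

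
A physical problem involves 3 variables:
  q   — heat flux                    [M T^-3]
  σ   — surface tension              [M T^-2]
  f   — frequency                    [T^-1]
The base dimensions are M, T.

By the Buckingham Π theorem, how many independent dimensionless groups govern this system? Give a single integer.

Write exponents as rows M,T / cols q,σ,f:
  M: [ 1  1  0]
  T: [-3 -2 -1]
Echelon form has 2 nonzero rows (pivots: q,σ)
n=3, r=2 ⇒ 1 dimensionless group

1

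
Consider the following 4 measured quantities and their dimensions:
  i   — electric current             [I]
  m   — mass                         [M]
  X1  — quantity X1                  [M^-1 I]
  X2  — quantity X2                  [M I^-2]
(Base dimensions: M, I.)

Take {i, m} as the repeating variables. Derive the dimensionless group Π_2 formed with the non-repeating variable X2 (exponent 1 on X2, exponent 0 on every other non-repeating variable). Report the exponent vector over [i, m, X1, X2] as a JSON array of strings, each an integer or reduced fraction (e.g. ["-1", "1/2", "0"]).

Exponent matrix [M,I] × [i,m,X1,X2]:
  M: [ 0  1 -1  1]
  I: [ 1  0  1 -2]
Row reduction gives pivot columns i,m; rank = 2
Pivot set = {i,m}, free = {X1,X2}
RREF:
  r0: [   1    0    1   -2]
  r1: [   0    1   -1    1]
Fix exponent of X2 at 1, X1 at 0; solve each RREF row for its pivot's exponent:
  r0: exp(i) + (-2)·1 = 0 ⇒ exp(i) = 2
  r1: exp(m) + (1)·1 = 0 ⇒ exp(m) = -1
Π_2 = i^2 · m^-1 · X2

["2", "-1", "0", "1"]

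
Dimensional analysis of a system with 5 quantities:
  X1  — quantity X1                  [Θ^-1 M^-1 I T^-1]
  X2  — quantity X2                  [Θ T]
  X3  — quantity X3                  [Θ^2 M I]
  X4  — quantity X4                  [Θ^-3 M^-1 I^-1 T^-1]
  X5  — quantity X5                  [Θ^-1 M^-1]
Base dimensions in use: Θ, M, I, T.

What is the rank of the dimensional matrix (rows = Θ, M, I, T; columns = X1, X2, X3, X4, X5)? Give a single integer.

3

Write exponents as rows Θ,M,I,T / cols X1,X2,X3,X4,X5:
  Θ: [-1  1  2 -3 -1]
  M: [-1  0  1 -1 -1]
  I: [ 1  0  1 -1  0]
  T: [-1  1  0 -1  0]
RREF → pivots at {X1,X2,X3} ⇒ r = 3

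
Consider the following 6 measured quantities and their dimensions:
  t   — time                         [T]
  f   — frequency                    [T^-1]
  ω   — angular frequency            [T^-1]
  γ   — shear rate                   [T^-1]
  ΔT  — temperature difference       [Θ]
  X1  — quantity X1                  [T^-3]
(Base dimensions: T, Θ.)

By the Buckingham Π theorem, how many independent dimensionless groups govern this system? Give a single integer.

Dimensional matrix (T×Θ by t×f×ω×γ×ΔT×X1):
  T: [ 1 -1 -1 -1  0 -3]
  Θ: [ 0  0  0  0  1  0]
Row reduction gives pivot columns t,ΔT; rank = 2
Π count = n − r = 6 − 2 = 4

4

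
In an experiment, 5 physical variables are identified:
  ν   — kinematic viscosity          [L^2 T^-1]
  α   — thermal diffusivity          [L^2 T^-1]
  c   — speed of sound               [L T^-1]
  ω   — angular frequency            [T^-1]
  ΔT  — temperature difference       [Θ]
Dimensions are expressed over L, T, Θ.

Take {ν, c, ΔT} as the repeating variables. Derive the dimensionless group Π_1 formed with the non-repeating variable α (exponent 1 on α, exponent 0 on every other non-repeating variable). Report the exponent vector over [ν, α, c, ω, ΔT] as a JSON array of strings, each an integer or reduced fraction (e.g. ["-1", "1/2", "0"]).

Exponent matrix [L,T,Θ] × [ν,α,c,ω,ΔT]:
  L: [ 2  2  1  0  0]
  T: [-1 -1 -1 -1  0]
  Θ: [ 0  0  0  0  1]
Row reduction gives pivot columns ν,c,ΔT; rank = 3
Repeat: ν,c,ΔT; free: α,ω
RREF:
  r0: [   1    1    0   -1    0]
  r1: [   0    0    1    2    0]
  r2: [   0    0    0    0    1]
Fix exponent of α at 1, ω at 0; solve each RREF row for its pivot's exponent:
  r0: exp(ν) + (1)·1 = 0 ⇒ exp(ν) = -1
  r1: exp(c) + (0)·1 = 0 ⇒ exp(c) = 0
  r2: exp(ΔT) + (0)·1 = 0 ⇒ exp(ΔT) = 0
Π_1 = ν^-1 · α

["-1", "1", "0", "0", "0"]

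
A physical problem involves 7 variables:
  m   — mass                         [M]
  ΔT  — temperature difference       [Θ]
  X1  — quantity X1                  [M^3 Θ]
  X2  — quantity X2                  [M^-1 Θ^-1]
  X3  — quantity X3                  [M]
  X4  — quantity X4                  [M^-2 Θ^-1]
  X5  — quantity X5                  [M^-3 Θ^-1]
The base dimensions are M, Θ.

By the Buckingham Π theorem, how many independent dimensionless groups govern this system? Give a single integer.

5

Exponent matrix [M,Θ] × [m,ΔT,X1,X2,X3,X4,X5]:
  M: [ 1  0  3 -1  1 -2 -3]
  Θ: [ 0  1  1 -1  0 -1 -1]
Row reduction gives pivot columns m,ΔT; rank = 2
Π count = n − r = 7 − 2 = 5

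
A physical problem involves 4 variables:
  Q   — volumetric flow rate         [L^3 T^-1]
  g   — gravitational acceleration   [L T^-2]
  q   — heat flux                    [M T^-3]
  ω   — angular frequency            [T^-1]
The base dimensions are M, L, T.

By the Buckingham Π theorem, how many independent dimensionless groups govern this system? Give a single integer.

1

Write exponents as rows M,L,T / cols Q,g,q,ω:
  M: [ 0  0  1  0]
  L: [ 3  1  0  0]
  T: [-1 -2 -3 -1]
Row reduction gives pivot columns Q,g,q; rank = 3
Π count = n − r = 4 − 3 = 1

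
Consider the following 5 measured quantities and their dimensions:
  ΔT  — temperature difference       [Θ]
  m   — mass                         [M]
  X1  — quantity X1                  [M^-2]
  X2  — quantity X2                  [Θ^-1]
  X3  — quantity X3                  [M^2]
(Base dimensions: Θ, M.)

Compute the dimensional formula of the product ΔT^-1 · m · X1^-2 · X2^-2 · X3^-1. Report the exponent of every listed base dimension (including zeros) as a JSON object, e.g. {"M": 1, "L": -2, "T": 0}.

Write exponents as rows Θ,M / cols ΔT,m,X1,X2,X3:
  Θ: [ 1  0  0 -1  0]
  M: [ 0  1 -2  0  2]
  [Θ]: (-1)·1+(1)·0+(-2)·0+(-2)·-1+(-1)·0 = 1
  [M]: (-1)·0+(1)·1+(-2)·-2+(-2)·0+(-1)·2 = 3
⇒ Θ M^3

{"Θ": 1, "M": 3}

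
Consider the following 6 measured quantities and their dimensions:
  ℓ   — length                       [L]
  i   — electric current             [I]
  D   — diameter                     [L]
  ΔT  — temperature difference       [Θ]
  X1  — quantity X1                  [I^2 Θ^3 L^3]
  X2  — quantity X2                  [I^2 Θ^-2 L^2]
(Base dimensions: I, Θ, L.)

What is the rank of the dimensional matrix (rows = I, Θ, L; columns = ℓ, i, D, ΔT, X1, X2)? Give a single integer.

3

Dimensional matrix (I×Θ×L by ℓ×i×D×ΔT×X1×X2):
  I: [ 0  1  0  0  2  2]
  Θ: [ 0  0  0  1  3 -2]
  L: [ 1  0  1  0  3  2]
RREF → pivots at {ℓ,i,ΔT} ⇒ r = 3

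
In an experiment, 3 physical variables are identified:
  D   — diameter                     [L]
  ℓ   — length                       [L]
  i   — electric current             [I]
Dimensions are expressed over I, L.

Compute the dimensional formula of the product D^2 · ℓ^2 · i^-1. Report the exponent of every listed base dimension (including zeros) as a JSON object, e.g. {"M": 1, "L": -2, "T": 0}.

{"I": -1, "L": 4}

Write exponents as rows I,L / cols D,ℓ,i:
  I: [ 0  0  1]
  L: [ 1  1  0]
  [I]: (2)·0+(2)·0+(-1)·1 = -1
  [L]: (2)·1+(2)·1+(-1)·0 = 4
⇒ I^-1 L^4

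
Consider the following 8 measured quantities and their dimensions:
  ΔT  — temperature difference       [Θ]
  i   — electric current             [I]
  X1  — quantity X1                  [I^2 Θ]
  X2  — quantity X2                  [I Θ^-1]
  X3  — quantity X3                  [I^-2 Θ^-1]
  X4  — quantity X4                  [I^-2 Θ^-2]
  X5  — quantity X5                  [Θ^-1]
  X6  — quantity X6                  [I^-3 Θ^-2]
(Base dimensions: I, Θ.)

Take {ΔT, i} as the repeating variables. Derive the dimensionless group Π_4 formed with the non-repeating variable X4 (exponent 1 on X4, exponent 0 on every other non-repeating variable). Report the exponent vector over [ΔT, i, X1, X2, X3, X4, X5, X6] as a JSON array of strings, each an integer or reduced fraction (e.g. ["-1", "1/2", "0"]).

["2", "2", "0", "0", "0", "1", "0", "0"]

Dimensional matrix (I×Θ by ΔT×i×X1×X2×X3×X4×X5×X6):
  I: [ 0  1  2  1 -2 -2  0 -3]
  Θ: [ 1  0  1 -1 -1 -2 -1 -2]
Echelon form has 2 nonzero rows (pivots: ΔT,i)
Pivot set = {ΔT,i}, free = {X1,X2,X3,X4,X5,X6}
RREF:
  r0: [   1    0    1   -1   -1   -2   -1   -2]
  r1: [   0    1    2    1   -2   -2    0   -3]
Fix exponent of X4 at 1, X1 at 0, X2 at 0, X3 at 0, X5 at 0, X6 at 0; solve each RREF row for its pivot's exponent:
  r0: exp(ΔT) + (-2)·1 = 0 ⇒ exp(ΔT) = 2
  r1: exp(i) + (-2)·1 = 0 ⇒ exp(i) = 2
Π_4 = ΔT^2 · i^2 · X4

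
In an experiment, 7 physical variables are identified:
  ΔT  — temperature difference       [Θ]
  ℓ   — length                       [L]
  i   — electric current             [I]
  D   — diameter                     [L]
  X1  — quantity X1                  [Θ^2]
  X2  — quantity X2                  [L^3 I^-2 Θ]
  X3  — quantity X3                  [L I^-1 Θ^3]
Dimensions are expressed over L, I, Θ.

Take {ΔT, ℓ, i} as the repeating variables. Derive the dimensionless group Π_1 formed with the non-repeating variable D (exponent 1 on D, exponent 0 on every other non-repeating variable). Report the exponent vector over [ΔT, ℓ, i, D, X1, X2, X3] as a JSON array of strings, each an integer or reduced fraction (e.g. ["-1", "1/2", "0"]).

Exponent matrix [L,I,Θ] × [ΔT,ℓ,i,D,X1,X2,X3]:
  L: [ 0  1  0  1  0  3  1]
  I: [ 0  0  1  0  0 -2 -1]
  Θ: [ 1  0  0  0  2  1  3]
RREF → pivots at {ΔT,ℓ,i} ⇒ r = 3
Repeat: ΔT,ℓ,i; free: D,X1,X2,X3
RREF:
  r0: [   1    0    0    0    2    1    3]
  r1: [   0    1    0    1    0    3    1]
  r2: [   0    0    1    0    0   -2   -1]
Fix exponent of D at 1, X1 at 0, X2 at 0, X3 at 0; solve each RREF row for its pivot's exponent:
  r0: exp(ΔT) + (0)·1 = 0 ⇒ exp(ΔT) = 0
  r1: exp(ℓ) + (1)·1 = 0 ⇒ exp(ℓ) = -1
  r2: exp(i) + (0)·1 = 0 ⇒ exp(i) = 0
Π_1 = ℓ^-1 · D

["0", "-1", "0", "1", "0", "0", "0"]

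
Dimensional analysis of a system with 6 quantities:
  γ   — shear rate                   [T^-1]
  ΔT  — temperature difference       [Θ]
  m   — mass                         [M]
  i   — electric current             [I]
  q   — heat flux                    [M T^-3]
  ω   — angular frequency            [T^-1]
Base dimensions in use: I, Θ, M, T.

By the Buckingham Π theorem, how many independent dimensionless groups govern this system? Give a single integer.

2

Exponent matrix [I,Θ,M,T] × [γ,ΔT,m,i,q,ω]:
  I: [ 0  0  0  1  0  0]
  Θ: [ 0  1  0  0  0  0]
  M: [ 0  0  1  0  1  0]
  T: [-1  0  0  0 -3 -1]
Row reduction gives pivot columns γ,ΔT,m,i; rank = 4
Π count = n − r = 6 − 4 = 2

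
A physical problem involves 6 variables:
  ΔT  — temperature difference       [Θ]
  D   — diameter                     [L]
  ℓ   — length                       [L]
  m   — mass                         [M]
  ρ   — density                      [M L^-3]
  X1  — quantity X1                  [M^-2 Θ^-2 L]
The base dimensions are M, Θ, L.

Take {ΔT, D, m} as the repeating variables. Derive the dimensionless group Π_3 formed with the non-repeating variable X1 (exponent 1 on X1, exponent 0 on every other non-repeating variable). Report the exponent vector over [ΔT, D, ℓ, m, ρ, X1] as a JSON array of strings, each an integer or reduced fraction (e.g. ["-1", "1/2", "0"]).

Exponent matrix [M,Θ,L] × [ΔT,D,ℓ,m,ρ,X1]:
  M: [ 0  0  0  1  1 -2]
  Θ: [ 1  0  0  0  0 -2]
  L: [ 0  1  1  0 -3  1]
Row reduction gives pivot columns ΔT,D,m; rank = 3
Pivot set = {ΔT,D,m}, free = {ℓ,ρ,X1}
RREF:
  r0: [   1    0    0    0    0   -2]
  r1: [   0    1    1    0   -3    1]
  r2: [   0    0    0    1    1   -2]
Fix exponent of X1 at 1, ℓ at 0, ρ at 0; solve each RREF row for its pivot's exponent:
  r0: exp(ΔT) + (-2)·1 = 0 ⇒ exp(ΔT) = 2
  r1: exp(D) + (1)·1 = 0 ⇒ exp(D) = -1
  r2: exp(m) + (-2)·1 = 0 ⇒ exp(m) = 2
Π_3 = ΔT^2 · D^-1 · m^2 · X1

["2", "-1", "0", "2", "0", "1"]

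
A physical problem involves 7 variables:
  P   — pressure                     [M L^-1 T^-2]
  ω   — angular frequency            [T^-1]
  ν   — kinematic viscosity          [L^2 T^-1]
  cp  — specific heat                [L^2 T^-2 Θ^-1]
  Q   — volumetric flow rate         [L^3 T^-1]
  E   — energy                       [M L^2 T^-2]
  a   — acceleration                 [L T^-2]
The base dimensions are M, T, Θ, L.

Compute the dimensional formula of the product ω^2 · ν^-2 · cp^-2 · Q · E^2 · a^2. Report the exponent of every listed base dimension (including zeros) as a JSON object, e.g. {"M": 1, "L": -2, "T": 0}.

Dimensional matrix (M×T×Θ×L by P×ω×ν×cp×Q×E×a):
  M: [ 1  0  0  0  0  1  0]
  T: [-2 -1 -1 -2 -1 -2 -2]
  Θ: [ 0  0  0 -1  0  0  0]
  L: [-1  0  2  2  3  2  1]
  [M]: (2)·0+(-2)·0+(-2)·0+(1)·0+(2)·1+(2)·0 = 2
  [T]: (2)·-1+(-2)·-1+(-2)·-2+(1)·-1+(2)·-2+(2)·-2 = -5
  [Θ]: (2)·0+(-2)·0+(-2)·-1+(1)·0+(2)·0+(2)·0 = 2
  [L]: (2)·0+(-2)·2+(-2)·2+(1)·3+(2)·2+(2)·1 = 1
⇒ M^2 T^-5 Θ^2 L

{"M": 2, "T": -5, "Θ": 2, "L": 1}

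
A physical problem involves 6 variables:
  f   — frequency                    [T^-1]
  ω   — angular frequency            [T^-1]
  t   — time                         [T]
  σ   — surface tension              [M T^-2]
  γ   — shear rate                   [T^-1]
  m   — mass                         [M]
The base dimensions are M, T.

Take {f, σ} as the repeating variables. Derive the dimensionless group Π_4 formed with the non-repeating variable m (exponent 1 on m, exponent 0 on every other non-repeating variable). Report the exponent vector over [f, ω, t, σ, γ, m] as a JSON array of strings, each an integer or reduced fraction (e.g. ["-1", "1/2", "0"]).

["2", "0", "0", "-1", "0", "1"]

Dimensional matrix (M×T by f×ω×t×σ×γ×m):
  M: [ 0  0  0  1  0  1]
  T: [-1 -1  1 -2 -1  0]
Row reduction gives pivot columns f,σ; rank = 2
Pivot set = {f,σ}, free = {ω,t,γ,m}
RREF:
  r0: [   1    1   -1    0    1   -2]
  r1: [   0    0    0    1    0    1]
Fix exponent of m at 1, ω at 0, t at 0, γ at 0; solve each RREF row for its pivot's exponent:
  r0: exp(f) + (-2)·1 = 0 ⇒ exp(f) = 2
  r1: exp(σ) + (1)·1 = 0 ⇒ exp(σ) = -1
Π_4 = f^2 · σ^-1 · m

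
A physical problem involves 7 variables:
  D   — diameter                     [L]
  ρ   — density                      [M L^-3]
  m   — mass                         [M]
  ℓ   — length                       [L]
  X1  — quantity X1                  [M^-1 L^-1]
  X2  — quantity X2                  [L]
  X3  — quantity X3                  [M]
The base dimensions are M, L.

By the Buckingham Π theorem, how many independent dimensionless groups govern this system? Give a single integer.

Exponent matrix [M,L] × [D,ρ,m,ℓ,X1,X2,X3]:
  M: [ 0  1  1  0 -1  0  1]
  L: [ 1 -3  0  1 -1  1  0]
RREF → pivots at {D,ρ} ⇒ r = 2
n=7, r=2 ⇒ 5 dimensionless groups

5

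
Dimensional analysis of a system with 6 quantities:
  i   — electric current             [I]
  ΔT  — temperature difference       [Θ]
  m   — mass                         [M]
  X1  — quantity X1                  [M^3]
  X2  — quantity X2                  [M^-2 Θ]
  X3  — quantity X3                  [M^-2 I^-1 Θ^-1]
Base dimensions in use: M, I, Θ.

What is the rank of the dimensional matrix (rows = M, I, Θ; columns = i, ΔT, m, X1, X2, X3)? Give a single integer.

Dimensional matrix (M×I×Θ by i×ΔT×m×X1×X2×X3):
  M: [ 0  0  1  3 -2 -2]
  I: [ 1  0  0  0  0 -1]
  Θ: [ 0  1  0  0  1 -1]
Row reduction gives pivot columns i,ΔT,m; rank = 3

3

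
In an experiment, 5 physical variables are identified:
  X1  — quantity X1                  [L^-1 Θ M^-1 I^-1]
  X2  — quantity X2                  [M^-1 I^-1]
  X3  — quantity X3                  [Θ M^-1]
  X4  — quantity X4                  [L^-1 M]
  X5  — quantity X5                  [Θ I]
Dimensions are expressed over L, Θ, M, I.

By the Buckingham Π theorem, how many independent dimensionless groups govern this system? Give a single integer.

2

Dimensional matrix (L×Θ×M×I by X1×X2×X3×X4×X5):
  L: [-1  0  0 -1  0]
  Θ: [ 1  0  1  0  1]
  M: [-1 -1 -1  1  0]
  I: [-1 -1  0  0  1]
RREF → pivots at {X1,X2,X3} ⇒ r = 3
Π count = n − r = 5 − 3 = 2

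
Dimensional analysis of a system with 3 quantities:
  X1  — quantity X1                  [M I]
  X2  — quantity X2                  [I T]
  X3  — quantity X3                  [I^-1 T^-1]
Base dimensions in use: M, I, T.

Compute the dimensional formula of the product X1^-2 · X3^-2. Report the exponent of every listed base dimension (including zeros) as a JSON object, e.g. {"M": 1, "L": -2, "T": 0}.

{"M": -2, "I": 0, "T": 2}

Exponent matrix [M,I,T] × [X1,X2,X3]:
  M: [ 1  0  0]
  I: [ 1  1 -1]
  T: [ 0  1 -1]
  [M]: (-2)·1+(-2)·0 = -2
  [I]: (-2)·1+(-2)·-1 = 0
  [T]: (-2)·0+(-2)·-1 = 2
⇒ M^-2 T^2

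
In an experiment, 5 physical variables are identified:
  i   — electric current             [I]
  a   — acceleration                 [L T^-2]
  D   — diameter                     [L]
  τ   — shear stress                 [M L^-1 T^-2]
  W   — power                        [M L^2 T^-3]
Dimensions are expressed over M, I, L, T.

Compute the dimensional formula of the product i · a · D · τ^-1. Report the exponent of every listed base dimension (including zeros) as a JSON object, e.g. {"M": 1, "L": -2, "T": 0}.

Exponent matrix [M,I,L,T] × [i,a,D,τ,W]:
  M: [ 0  0  0  1  1]
  I: [ 1  0  0  0  0]
  L: [ 0  1  1 -1  2]
  T: [ 0 -2  0 -2 -3]
  [M]: (1)·0+(1)·0+(1)·0+(-1)·1 = -1
  [I]: (1)·1+(1)·0+(1)·0+(-1)·0 = 1
  [L]: (1)·0+(1)·1+(1)·1+(-1)·-1 = 3
  [T]: (1)·0+(1)·-2+(1)·0+(-1)·-2 = 0
⇒ M^-1 I L^3

{"M": -1, "I": 1, "L": 3, "T": 0}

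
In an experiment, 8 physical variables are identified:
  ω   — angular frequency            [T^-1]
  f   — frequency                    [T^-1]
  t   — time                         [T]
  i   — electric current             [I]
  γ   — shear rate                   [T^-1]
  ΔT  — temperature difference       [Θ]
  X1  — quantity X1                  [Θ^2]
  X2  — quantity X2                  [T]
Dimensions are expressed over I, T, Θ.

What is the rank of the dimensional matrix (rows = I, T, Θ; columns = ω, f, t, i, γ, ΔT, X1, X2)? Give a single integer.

3

Write exponents as rows I,T,Θ / cols ω,f,t,i,γ,ΔT,X1,X2:
  I: [ 0  0  0  1  0  0  0  0]
  T: [-1 -1  1  0 -1  0  0  1]
  Θ: [ 0  0  0  0  0  1  2  0]
RREF → pivots at {ω,i,ΔT} ⇒ r = 3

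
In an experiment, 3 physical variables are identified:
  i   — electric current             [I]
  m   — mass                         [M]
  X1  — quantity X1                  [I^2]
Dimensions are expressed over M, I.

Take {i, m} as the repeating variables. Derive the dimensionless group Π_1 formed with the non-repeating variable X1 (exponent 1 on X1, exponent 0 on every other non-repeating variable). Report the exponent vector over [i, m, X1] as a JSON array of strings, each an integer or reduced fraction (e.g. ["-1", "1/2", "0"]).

Write exponents as rows M,I / cols i,m,X1:
  M: [ 0  1  0]
  I: [ 1  0  2]
RREF → pivots at {i,m} ⇒ r = 2
Pivot set = {i,m}, free = {X1}
RREF:
  r0: [   1    0    2]
  r1: [   0    1    0]
Fix exponent of X1 at 1; solve each RREF row for its pivot's exponent:
  r0: exp(i) + (2)·1 = 0 ⇒ exp(i) = -2
  r1: exp(m) + (0)·1 = 0 ⇒ exp(m) = 0
Π_1 = i^-2 · X1

["-2", "0", "1"]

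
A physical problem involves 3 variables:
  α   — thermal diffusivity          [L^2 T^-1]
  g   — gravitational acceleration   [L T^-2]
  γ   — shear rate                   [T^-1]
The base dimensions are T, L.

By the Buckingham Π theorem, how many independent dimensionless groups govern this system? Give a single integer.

1

Write exponents as rows T,L / cols α,g,γ:
  T: [-1 -2 -1]
  L: [ 2  1  0]
RREF → pivots at {α,g} ⇒ r = 2
n=3, r=2 ⇒ 1 dimensionless group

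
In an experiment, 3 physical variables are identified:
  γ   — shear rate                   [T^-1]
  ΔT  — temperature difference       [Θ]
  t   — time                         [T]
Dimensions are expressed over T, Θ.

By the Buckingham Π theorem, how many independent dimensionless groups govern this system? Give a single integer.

1

Exponent matrix [T,Θ] × [γ,ΔT,t]:
  T: [-1  0  1]
  Θ: [ 0  1  0]
Echelon form has 2 nonzero rows (pivots: γ,ΔT)
n=3, r=2 ⇒ 1 dimensionless group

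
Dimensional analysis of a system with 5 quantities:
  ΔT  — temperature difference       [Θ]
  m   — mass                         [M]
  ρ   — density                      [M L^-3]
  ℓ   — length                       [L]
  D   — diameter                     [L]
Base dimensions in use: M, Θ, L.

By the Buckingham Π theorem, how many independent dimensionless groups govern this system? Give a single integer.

Dimensional matrix (M×Θ×L by ΔT×m×ρ×ℓ×D):
  M: [ 0  1  1  0  0]
  Θ: [ 1  0  0  0  0]
  L: [ 0  0 -3  1  1]
Echelon form has 3 nonzero rows (pivots: ΔT,m,ρ)
5 vars − rank 3 = 2 Π groups

2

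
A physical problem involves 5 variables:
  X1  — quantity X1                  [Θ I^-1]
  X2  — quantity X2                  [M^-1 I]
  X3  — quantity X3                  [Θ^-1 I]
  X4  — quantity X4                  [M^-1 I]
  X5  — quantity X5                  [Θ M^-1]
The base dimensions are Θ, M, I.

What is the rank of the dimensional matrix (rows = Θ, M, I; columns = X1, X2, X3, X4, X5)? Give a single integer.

Dimensional matrix (Θ×M×I by X1×X2×X3×X4×X5):
  Θ: [ 1  0 -1  0  1]
  M: [ 0 -1  0 -1 -1]
  I: [-1  1  1  1  0]
Echelon form has 2 nonzero rows (pivots: X1,X2)

2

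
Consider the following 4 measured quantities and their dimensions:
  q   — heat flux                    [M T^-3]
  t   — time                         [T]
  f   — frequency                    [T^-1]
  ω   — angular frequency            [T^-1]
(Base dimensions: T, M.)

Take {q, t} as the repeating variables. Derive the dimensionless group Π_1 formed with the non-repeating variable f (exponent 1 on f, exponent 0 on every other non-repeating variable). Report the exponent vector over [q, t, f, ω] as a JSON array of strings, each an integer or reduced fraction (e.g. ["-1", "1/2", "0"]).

Dimensional matrix (T×M by q×t×f×ω):
  T: [-3  1 -1 -1]
  M: [ 1  0  0  0]
Echelon form has 2 nonzero rows (pivots: q,t)
Pivot set = {q,t}, free = {f,ω}
RREF:
  r0: [   1    0    0    0]
  r1: [   0    1   -1   -1]
Fix exponent of f at 1, ω at 0; solve each RREF row for its pivot's exponent:
  r0: exp(q) + (0)·1 = 0 ⇒ exp(q) = 0
  r1: exp(t) + (-1)·1 = 0 ⇒ exp(t) = 1
Π_1 = t · f

["0", "1", "1", "0"]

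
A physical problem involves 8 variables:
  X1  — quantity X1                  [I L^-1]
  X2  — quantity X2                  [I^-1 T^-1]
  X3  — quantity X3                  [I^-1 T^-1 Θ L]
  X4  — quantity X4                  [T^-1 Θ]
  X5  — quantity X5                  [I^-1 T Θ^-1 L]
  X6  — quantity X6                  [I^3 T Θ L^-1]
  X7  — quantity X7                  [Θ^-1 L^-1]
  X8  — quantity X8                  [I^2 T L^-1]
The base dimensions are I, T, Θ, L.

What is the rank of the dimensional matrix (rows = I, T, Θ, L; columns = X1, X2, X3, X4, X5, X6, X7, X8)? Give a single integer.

Dimensional matrix (I×T×Θ×L by X1×X2×X3×X4×X5×X6×X7×X8):
  I: [ 1 -1 -1  0 -1  3  0  2]
  T: [ 0 -1 -1 -1  1  1  0  1]
  Θ: [ 0  0  1  1 -1  1 -1  0]
  L: [-1  0  1  0  1 -1 -1 -1]
RREF → pivots at {X1,X2,X3} ⇒ r = 3

3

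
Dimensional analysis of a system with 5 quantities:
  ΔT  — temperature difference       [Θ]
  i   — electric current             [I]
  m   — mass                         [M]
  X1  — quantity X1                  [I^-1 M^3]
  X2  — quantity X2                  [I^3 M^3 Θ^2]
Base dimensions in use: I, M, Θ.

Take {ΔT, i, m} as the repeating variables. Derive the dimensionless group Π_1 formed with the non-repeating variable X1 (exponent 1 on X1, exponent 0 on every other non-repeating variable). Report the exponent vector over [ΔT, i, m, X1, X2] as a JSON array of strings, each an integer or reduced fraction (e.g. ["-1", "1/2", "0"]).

["0", "1", "-3", "1", "0"]

Dimensional matrix (I×M×Θ by ΔT×i×m×X1×X2):
  I: [ 0  1  0 -1  3]
  M: [ 0  0  1  3  3]
  Θ: [ 1  0  0  0  2]
RREF → pivots at {ΔT,i,m} ⇒ r = 3
Repeat: ΔT,i,m; free: X1,X2
RREF:
  r0: [   1    0    0    0    2]
  r1: [   0    1    0   -1    3]
  r2: [   0    0    1    3    3]
Fix exponent of X1 at 1, X2 at 0; solve each RREF row for its pivot's exponent:
  r0: exp(ΔT) + (0)·1 = 0 ⇒ exp(ΔT) = 0
  r1: exp(i) + (-1)·1 = 0 ⇒ exp(i) = 1
  r2: exp(m) + (3)·1 = 0 ⇒ exp(m) = -3
Π_1 = i · m^-3 · X1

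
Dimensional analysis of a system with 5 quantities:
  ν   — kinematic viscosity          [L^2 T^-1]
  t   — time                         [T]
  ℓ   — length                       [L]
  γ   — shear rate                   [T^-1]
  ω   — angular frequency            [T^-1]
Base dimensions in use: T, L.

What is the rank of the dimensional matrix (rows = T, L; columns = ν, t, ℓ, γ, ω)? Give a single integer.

2

Dimensional matrix (T×L by ν×t×ℓ×γ×ω):
  T: [-1  1  0 -1 -1]
  L: [ 2  0  1  0  0]
RREF → pivots at {ν,t} ⇒ r = 2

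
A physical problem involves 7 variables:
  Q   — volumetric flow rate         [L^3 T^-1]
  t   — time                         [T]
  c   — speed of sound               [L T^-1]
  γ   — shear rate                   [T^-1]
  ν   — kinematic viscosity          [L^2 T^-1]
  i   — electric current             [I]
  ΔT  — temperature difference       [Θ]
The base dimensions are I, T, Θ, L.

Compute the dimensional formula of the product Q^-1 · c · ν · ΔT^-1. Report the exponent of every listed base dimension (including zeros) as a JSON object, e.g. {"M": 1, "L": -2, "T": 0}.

{"I": 0, "T": -1, "Θ": -1, "L": 0}

Dimensional matrix (I×T×Θ×L by Q×t×c×γ×ν×i×ΔT):
  I: [ 0  0  0  0  0  1  0]
  T: [-1  1 -1 -1 -1  0  0]
  Θ: [ 0  0  0  0  0  0  1]
  L: [ 3  0  1  0  2  0  0]
  [I]: (-1)·0+(1)·0+(1)·0+(-1)·0 = 0
  [T]: (-1)·-1+(1)·-1+(1)·-1+(-1)·0 = -1
  [Θ]: (-1)·0+(1)·0+(1)·0+(-1)·1 = -1
  [L]: (-1)·3+(1)·1+(1)·2+(-1)·0 = 0
⇒ T^-1 Θ^-1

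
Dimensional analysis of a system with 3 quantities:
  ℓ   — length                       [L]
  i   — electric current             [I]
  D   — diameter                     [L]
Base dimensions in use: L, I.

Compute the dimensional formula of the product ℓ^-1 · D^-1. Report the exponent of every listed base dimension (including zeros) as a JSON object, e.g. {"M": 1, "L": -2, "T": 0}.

Exponent matrix [L,I] × [ℓ,i,D]:
  L: [ 1  0  1]
  I: [ 0  1  0]
  [L]: (-1)·1+(-1)·1 = -2
  [I]: (-1)·0+(-1)·0 = 0
⇒ L^-2

{"L": -2, "I": 0}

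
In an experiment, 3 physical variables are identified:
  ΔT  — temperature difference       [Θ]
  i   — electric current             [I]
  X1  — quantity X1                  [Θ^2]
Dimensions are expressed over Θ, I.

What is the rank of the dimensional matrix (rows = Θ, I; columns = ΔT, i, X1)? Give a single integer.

2

Exponent matrix [Θ,I] × [ΔT,i,X1]:
  Θ: [ 1  0  2]
  I: [ 0  1  0]
Row reduction gives pivot columns ΔT,i; rank = 2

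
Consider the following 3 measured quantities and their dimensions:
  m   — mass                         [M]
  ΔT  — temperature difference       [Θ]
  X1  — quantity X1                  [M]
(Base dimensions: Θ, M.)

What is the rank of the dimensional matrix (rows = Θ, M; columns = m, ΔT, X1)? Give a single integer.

Write exponents as rows Θ,M / cols m,ΔT,X1:
  Θ: [ 0  1  0]
  M: [ 1  0  1]
Row reduction gives pivot columns m,ΔT; rank = 2

2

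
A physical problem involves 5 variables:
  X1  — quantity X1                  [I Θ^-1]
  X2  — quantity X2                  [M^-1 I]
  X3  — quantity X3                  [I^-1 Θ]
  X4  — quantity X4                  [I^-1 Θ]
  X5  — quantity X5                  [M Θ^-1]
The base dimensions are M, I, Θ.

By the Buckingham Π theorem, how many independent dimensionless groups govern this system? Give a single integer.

Exponent matrix [M,I,Θ] × [X1,X2,X3,X4,X5]:
  M: [ 0 -1  0  0  1]
  I: [ 1  1 -1 -1  0]
  Θ: [-1  0  1  1 -1]
Row reduction gives pivot columns X1,X2; rank = 2
5 vars − rank 2 = 3 Π groups

3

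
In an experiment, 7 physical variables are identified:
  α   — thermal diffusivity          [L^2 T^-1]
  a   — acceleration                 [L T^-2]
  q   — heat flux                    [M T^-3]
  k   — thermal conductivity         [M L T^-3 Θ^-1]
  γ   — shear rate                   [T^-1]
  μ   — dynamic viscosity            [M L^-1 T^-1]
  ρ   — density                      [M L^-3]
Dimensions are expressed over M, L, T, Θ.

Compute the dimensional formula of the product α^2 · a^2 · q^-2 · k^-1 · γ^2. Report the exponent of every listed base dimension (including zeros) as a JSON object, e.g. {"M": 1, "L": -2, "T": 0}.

{"M": -3, "L": 5, "T": 1, "Θ": 1}

Write exponents as rows M,L,T,Θ / cols α,a,q,k,γ,μ,ρ:
  M: [ 0  0  1  1  0  1  1]
  L: [ 2  1  0  1  0 -1 -3]
  T: [-1 -2 -3 -3 -1 -1  0]
  Θ: [ 0  0  0 -1  0  0  0]
  [M]: (2)·0+(2)·0+(-2)·1+(-1)·1+(2)·0 = -3
  [L]: (2)·2+(2)·1+(-2)·0+(-1)·1+(2)·0 = 5
  [T]: (2)·-1+(2)·-2+(-2)·-3+(-1)·-3+(2)·-1 = 1
  [Θ]: (2)·0+(2)·0+(-2)·0+(-1)·-1+(2)·0 = 1
⇒ M^-3 L^5 T Θ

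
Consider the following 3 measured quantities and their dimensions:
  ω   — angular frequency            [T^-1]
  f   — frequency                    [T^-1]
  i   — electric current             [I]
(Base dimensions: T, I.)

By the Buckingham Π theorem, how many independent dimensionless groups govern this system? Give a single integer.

Dimensional matrix (T×I by ω×f×i):
  T: [-1 -1  0]
  I: [ 0  0  1]
RREF → pivots at {ω,i} ⇒ r = 2
3 vars − rank 2 = 1 Π group

1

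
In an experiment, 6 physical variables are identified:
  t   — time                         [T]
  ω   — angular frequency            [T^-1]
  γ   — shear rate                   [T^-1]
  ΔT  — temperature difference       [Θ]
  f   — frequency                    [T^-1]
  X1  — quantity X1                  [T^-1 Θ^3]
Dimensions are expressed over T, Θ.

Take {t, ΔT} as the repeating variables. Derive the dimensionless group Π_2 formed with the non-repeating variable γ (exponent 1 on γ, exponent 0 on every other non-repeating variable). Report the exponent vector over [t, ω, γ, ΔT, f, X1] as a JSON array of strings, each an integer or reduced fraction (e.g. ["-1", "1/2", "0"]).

["1", "0", "1", "0", "0", "0"]

Write exponents as rows T,Θ / cols t,ω,γ,ΔT,f,X1:
  T: [ 1 -1 -1  0 -1 -1]
  Θ: [ 0  0  0  1  0  3]
Echelon form has 2 nonzero rows (pivots: t,ΔT)
Repeat: t,ΔT; free: ω,γ,f,X1
RREF:
  r0: [   1   -1   -1    0   -1   -1]
  r1: [   0    0    0    1    0    3]
Fix exponent of γ at 1, ω at 0, f at 0, X1 at 0; solve each RREF row for its pivot's exponent:
  r0: exp(t) + (-1)·1 = 0 ⇒ exp(t) = 1
  r1: exp(ΔT) + (0)·1 = 0 ⇒ exp(ΔT) = 0
Π_2 = t · γ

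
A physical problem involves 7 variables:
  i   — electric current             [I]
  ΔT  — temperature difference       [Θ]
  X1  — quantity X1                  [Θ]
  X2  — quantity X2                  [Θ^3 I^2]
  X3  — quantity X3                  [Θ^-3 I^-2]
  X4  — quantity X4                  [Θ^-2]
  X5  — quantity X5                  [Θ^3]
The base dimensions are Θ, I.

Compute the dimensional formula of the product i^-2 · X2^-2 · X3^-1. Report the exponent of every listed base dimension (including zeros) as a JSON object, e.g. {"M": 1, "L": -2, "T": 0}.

Write exponents as rows Θ,I / cols i,ΔT,X1,X2,X3,X4,X5:
  Θ: [ 0  1  1  3 -3 -2  3]
  I: [ 1  0  0  2 -2  0  0]
  [Θ]: (-2)·0+(-2)·3+(-1)·-3 = -3
  [I]: (-2)·1+(-2)·2+(-1)·-2 = -4
⇒ Θ^-3 I^-4

{"Θ": -3, "I": -4}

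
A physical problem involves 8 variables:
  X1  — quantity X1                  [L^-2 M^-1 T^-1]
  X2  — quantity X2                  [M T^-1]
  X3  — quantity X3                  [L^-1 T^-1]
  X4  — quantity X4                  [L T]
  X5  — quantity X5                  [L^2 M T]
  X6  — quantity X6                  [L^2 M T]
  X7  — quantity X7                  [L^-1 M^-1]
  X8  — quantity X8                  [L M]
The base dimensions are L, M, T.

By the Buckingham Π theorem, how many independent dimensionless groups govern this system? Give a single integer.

6

Dimensional matrix (L×M×T by X1×X2×X3×X4×X5×X6×X7×X8):
  L: [-2  0 -1  1  2  2 -1  1]
  M: [-1  1  0  0  1  1 -1  1]
  T: [-1 -1 -1  1  1  1  0  0]
RREF → pivots at {X1,X2} ⇒ r = 2
8 vars − rank 2 = 6 Π groups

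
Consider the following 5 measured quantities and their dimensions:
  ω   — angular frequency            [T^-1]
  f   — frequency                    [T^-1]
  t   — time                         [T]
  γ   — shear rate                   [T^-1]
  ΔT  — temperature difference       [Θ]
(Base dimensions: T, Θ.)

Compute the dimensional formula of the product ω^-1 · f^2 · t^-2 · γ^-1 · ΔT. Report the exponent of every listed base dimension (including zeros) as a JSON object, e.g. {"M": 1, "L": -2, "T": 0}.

Write exponents as rows T,Θ / cols ω,f,t,γ,ΔT:
  T: [-1 -1  1 -1  0]
  Θ: [ 0  0  0  0  1]
  [T]: (-1)·-1+(2)·-1+(-2)·1+(-1)·-1+(1)·0 = -2
  [Θ]: (-1)·0+(2)·0+(-2)·0+(-1)·0+(1)·1 = 1
⇒ T^-2 Θ

{"T": -2, "Θ": 1}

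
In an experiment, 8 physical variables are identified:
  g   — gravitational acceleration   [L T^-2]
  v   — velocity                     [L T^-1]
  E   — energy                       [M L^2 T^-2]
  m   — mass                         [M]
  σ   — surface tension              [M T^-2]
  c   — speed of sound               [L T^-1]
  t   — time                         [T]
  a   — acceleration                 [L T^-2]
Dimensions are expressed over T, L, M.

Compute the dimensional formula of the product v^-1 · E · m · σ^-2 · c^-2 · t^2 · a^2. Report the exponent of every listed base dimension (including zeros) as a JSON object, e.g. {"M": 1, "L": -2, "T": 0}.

{"T": 3, "L": 1, "M": 0}

Exponent matrix [T,L,M] × [g,v,E,m,σ,c,t,a]:
  T: [-2 -1 -2  0 -2 -1  1 -2]
  L: [ 1  1  2  0  0  1  0  1]
  M: [ 0  0  1  1  1  0  0  0]
  [T]: (-1)·-1+(1)·-2+(1)·0+(-2)·-2+(-2)·-1+(2)·1+(2)·-2 = 3
  [L]: (-1)·1+(1)·2+(1)·0+(-2)·0+(-2)·1+(2)·0+(2)·1 = 1
  [M]: (-1)·0+(1)·1+(1)·1+(-2)·1+(-2)·0+(2)·0+(2)·0 = 0
⇒ T^3 L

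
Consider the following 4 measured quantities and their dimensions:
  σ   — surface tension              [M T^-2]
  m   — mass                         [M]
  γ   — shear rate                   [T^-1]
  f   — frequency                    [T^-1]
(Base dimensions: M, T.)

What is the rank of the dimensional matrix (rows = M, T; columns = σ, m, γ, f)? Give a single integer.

2

Exponent matrix [M,T] × [σ,m,γ,f]:
  M: [ 1  1  0  0]
  T: [-2  0 -1 -1]
RREF → pivots at {σ,m} ⇒ r = 2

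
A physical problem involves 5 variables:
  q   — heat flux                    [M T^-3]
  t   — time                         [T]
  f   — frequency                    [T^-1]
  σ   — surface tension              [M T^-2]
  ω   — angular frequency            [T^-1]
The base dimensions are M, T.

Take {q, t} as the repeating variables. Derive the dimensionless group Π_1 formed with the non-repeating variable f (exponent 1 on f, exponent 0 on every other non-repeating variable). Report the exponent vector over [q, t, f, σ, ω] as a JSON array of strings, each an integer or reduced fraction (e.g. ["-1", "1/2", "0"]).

Exponent matrix [M,T] × [q,t,f,σ,ω]:
  M: [ 1  0  0  1  0]
  T: [-3  1 -1 -2 -1]
Row reduction gives pivot columns q,t; rank = 2
Repeat: q,t; free: f,σ,ω
RREF:
  r0: [   1    0    0    1    0]
  r1: [   0    1   -1    1   -1]
Fix exponent of f at 1, σ at 0, ω at 0; solve each RREF row for its pivot's exponent:
  r0: exp(q) + (0)·1 = 0 ⇒ exp(q) = 0
  r1: exp(t) + (-1)·1 = 0 ⇒ exp(t) = 1
Π_1 = t · f

["0", "1", "1", "0", "0"]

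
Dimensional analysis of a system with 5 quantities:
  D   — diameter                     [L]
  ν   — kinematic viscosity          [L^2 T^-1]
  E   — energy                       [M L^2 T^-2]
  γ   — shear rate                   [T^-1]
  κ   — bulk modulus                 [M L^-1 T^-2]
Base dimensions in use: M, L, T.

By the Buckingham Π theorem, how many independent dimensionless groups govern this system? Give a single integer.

2

Exponent matrix [M,L,T] × [D,ν,E,γ,κ]:
  M: [ 0  0  1  0  1]
  L: [ 1  2  2  0 -1]
  T: [ 0 -1 -2 -1 -2]
RREF → pivots at {D,ν,E} ⇒ r = 3
Π count = n − r = 5 − 3 = 2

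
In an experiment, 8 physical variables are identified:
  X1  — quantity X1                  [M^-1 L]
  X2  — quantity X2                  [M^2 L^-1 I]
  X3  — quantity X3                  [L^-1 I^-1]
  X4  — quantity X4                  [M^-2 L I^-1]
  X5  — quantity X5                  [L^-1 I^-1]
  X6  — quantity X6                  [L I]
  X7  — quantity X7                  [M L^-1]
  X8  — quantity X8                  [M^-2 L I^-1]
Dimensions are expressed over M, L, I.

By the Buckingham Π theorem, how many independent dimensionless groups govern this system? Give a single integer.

Write exponents as rows M,L,I / cols X1,X2,X3,X4,X5,X6,X7,X8:
  M: [-1  2  0 -2  0  0  1 -2]
  L: [ 1 -1 -1  1 -1  1 -1  1]
  I: [ 0  1 -1 -1 -1  1  0 -1]
Echelon form has 2 nonzero rows (pivots: X1,X2)
n=8, r=2 ⇒ 6 dimensionless groups

6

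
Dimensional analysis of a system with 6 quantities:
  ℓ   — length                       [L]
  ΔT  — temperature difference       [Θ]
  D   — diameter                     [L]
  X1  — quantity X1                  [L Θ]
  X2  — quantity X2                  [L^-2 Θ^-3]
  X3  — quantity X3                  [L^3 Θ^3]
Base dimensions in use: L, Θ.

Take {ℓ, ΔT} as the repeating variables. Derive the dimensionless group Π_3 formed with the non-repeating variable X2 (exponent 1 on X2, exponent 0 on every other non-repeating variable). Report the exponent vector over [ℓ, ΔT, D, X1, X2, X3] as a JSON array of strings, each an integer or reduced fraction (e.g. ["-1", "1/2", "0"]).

Dimensional matrix (L×Θ by ℓ×ΔT×D×X1×X2×X3):
  L: [ 1  0  1  1 -2  3]
  Θ: [ 0  1  0  1 -3  3]
Row reduction gives pivot columns ℓ,ΔT; rank = 2
Repeat: ℓ,ΔT; free: D,X1,X2,X3
RREF:
  r0: [   1    0    1    1   -2    3]
  r1: [   0    1    0    1   -3    3]
Fix exponent of X2 at 1, D at 0, X1 at 0, X3 at 0; solve each RREF row for its pivot's exponent:
  r0: exp(ℓ) + (-2)·1 = 0 ⇒ exp(ℓ) = 2
  r1: exp(ΔT) + (-3)·1 = 0 ⇒ exp(ΔT) = 3
Π_3 = ℓ^2 · ΔT^3 · X2

["2", "3", "0", "0", "1", "0"]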